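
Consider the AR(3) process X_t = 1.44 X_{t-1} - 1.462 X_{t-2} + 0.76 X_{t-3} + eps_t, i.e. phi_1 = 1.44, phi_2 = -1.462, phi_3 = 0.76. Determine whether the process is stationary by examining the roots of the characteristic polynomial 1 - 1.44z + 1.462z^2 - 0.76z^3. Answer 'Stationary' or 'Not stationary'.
\text{Stationary}

The AR(p) characteristic polynomial is P(z) = 1 - 1.44z + 1.462z^2 - 0.76z^3.
Stationarity requires all roots to lie outside the unit circle, i.e. |z| > 1 for every root.
Degree 3: look for a simple real root z0 first, then factor out (1 - z/z0) and solve the remaining quadratic.
Testing z0 = 1.25: P(1.25) = 1 + (-1.44)(1.25) + (1.462)(1.25)^2 + (-0.76)(1.25)^3
  = 1 + (-1.8) + (2.284375) + (-1.484375) = 0.  So z_0 = 1.25 is a root, |z_0| = 1.25.
Divide out the factor (1 - 0.8 z) = (1 - z/z0) (since 1/z0 = 0.8):
  P(z) = (1 - 0.8 z)(1 + (-0.64) z + (0.95) z^2)
  [check: z-coef -0.64 - (0.8) = -1.44; z^2-coef 0.95 - (0.8)(-0.64) = 1.462; z^3-coef -(0.8)(0.95) = -0.76.]
Remaining roots from the quadratic factor 1 + (-0.64) z + (0.95) z^2:
  Set 1 + (-0.64) z + (0.95) z^2 = 0, i.e. a z^2 + b z + c = 0 with a = 0.95, b = -0.64, c = 1.
  Discriminant D = b^2 - 4ac = (-0.64)^2 - 4*(0.95)*1 = 0.4096 - (3.8) = -3.3904.
  D < 0, so the roots are the complex-conjugate pair z = (-b +/- i sqrt(-D)) / (2a) = 0.3368 +/- 0.9691i.
  For a conjugate pair |z|^2 = z * conj(z) = (product of roots) = c/a = 1/(0.95) = 1.052632, so |z| = sqrt(1.052632) = 1.026 for both roots.
Moduli of all roots: 1.2500, 1.0260, 1.0260.
All moduli strictly greater than 1? Yes.
Verdict: Stationary.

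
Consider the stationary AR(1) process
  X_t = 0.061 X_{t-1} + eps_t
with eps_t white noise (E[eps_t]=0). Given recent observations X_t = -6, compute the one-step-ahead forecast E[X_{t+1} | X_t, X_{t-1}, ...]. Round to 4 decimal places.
E[X_{t+1} \mid \mathcal F_t] = -0.3660

For an AR(p) model X_t = c + sum_i phi_i X_{t-i} + eps_t, the
one-step-ahead conditional mean is
  E[X_{t+1} | X_t, ...] = c + sum_i phi_i X_{t+1-i}.
Substitute known values:
  E[X_{t+1} | ...] = (0.061) * (-6)
                   = -0.3660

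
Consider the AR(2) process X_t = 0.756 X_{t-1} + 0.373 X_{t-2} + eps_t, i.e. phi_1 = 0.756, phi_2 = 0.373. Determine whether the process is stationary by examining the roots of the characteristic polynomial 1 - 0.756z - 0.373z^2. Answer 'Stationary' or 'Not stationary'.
\text{Not stationary}

The AR(p) characteristic polynomial is P(z) = 1 - 0.756z - 0.373z^2.
Stationarity requires all roots to lie outside the unit circle, i.e. |z| > 1 for every root.
Set 1 + (-0.756) z + (-0.373) z^2 = 0, i.e. a z^2 + b z + c = 0 with a = -0.373, b = -0.756, c = 1.
Discriminant D = b^2 - 4ac = (-0.756)^2 - 4*(-0.373)*1 = 0.571536 - (-1.492) = 2.063536.
D >= 0, so the roots are real: z = (-b +/- sqrt(D)) / (2a) = (0.756 +/- 1.436501) / (-0.746).
  z_1 = (0.756 + 1.436501) / (-0.746) = -2.939,   |z_1| = 2.939.
  z_2 = (0.756 - 1.436501) / (-0.746) = 0.9122,   |z_2| = 0.9122.
Moduli of all roots: 2.9390, 0.9122.
All moduli strictly greater than 1? No.
Verdict: Not stationary.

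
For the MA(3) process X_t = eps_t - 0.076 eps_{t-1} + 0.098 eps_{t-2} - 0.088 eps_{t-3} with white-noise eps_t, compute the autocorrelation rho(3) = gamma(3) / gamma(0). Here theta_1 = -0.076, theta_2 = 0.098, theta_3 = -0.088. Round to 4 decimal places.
\rho(3) = -0.0860

For an MA(q) process with theta_0 = 1, the autocovariance is
  gamma(k) = sigma^2 * sum_{i=0..q-k} theta_i * theta_{i+k},
and rho(k) = gamma(k) / gamma(0). Sigma^2 cancels.
  numerator   = (1)*(-0.088) = -0.088.
  denominator = (1)^2 + (-0.076)^2 + (0.098)^2 + (-0.088)^2 = 1.023124.
  rho(3) = -0.088 / 1.023124 = -0.0860.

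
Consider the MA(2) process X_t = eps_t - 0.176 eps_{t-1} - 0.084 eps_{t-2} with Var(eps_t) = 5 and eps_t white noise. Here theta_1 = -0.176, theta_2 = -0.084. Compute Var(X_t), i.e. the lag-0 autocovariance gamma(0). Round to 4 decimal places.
\gamma(0) = 5.1902

For an MA(q) process X_t = eps_t + sum_i theta_i eps_{t-i} with
Var(eps_t) = sigma^2, the variance is
  gamma(0) = sigma^2 * (1 + sum_i theta_i^2).
  sum_i theta_i^2 = (-0.176)^2 + (-0.084)^2 = 0.030976 + 0.007056 = 0.038032.
  gamma(0) = 5 * (1 + 0.038032) = 5 * 1.038032 = 5.19016, which rounds to 5.1902.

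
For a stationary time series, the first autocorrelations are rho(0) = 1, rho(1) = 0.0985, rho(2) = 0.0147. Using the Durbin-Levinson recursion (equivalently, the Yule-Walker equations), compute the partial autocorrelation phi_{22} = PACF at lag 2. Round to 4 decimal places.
\phi_{22} = 0.0050

The PACF at lag k is phi_{kk}, the last component of the solution
to the Yule-Walker system G_k phi = r_k where
  (G_k)_{ij} = rho(|i - j|), (r_k)_i = rho(i), i,j = 1..k.
Equivalently, Durbin-Levinson gives phi_{kk} iteratively:
  phi_{11} = rho(1)
  phi_{kk} = [rho(k) - sum_{j=1..k-1} phi_{k-1,j} rho(k-j)]
            / [1 - sum_{j=1..k-1} phi_{k-1,j} rho(j)],
  phi_{k,j} = phi_{k-1,j} - phi_{kk} phi_{k-1,k-j},  j = 1..k-1.
Step k = 1:
  phi_11 = rho(1) = 0.0985.
Step k = 2:
  phi_22 = [rho(2) - phi_11 rho(1)] / [1 - phi_11 rho(1)] = [0.0147 - (0.0985)(0.0985)] / [1 - (0.0985)(0.0985)]
         = 0.00499775 / 0.99029775 = 0.005.
Therefore phi_{22} = 0.0050.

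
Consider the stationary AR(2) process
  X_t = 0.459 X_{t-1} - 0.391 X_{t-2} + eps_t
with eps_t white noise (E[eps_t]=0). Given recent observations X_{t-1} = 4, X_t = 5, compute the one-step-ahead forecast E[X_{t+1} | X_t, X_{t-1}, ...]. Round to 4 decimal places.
E[X_{t+1} \mid \mathcal F_t] = 0.7310

For an AR(p) model X_t = c + sum_i phi_i X_{t-i} + eps_t, the
one-step-ahead conditional mean is
  E[X_{t+1} | X_t, ...] = c + sum_i phi_i X_{t+1-i}.
Substitute known values:
  E[X_{t+1} | ...] = (0.459) * (5) + (-0.391) * (4)
                   = 0.7310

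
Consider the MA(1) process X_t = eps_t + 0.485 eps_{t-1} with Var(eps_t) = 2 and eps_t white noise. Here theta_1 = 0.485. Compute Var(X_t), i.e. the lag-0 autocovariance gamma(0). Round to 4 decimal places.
\gamma(0) = 2.4705

For an MA(q) process X_t = eps_t + sum_i theta_i eps_{t-i} with
Var(eps_t) = sigma^2, the variance is
  gamma(0) = sigma^2 * (1 + sum_i theta_i^2).
  sum_i theta_i^2 = (0.485)^2 = 0.235225.
  gamma(0) = 2 * (1 + 0.235225) = 2 * 1.235225 = 2.47045, which rounds to 2.4705.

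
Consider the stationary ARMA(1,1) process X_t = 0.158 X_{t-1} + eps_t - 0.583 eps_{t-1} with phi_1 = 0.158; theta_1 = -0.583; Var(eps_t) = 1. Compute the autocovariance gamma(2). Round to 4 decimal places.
\gamma(2) = -0.0625

Multiply the model equation by X_{t-k} and take expectations. With theta_0 = psi_0 = 1 and psi_j the MA(infinity) weights, this gives
  gamma(k) - sum_i phi_i gamma(k-i) = c_k,
  c_k = sigma^2 * sum_{j=k..q} theta_j psi_{j-k}   (c_k = 0 for k > q),
using gamma(-m) = gamma(m).
psi-weights needed (psi_j = theta_j + sum_i phi_i psi_{j-i}):
  psi_1 = theta_1 + phi_1 = -0.583 + (0.158) = -0.425
Right-hand sides:
  c_0 = sigma^2 (1 + theta_1 psi_1) = 1 * (1 + (-0.583)(-0.425)) = 1 * 1.247775 = 1.247775
  c_1 = sigma^2 theta_1 = 1 * (-0.583) = -0.583
  c_2 = 0
Equations for k = 0 and k = 1 (AR order 1):
  gamma(0) = phi_1 gamma(1) + c_0
  gamma(1) = phi_1 gamma(0) + c_1
Substituting the second into the first: gamma(0) (1 - phi_1^2) = c_0 + phi_1 c_1, so
  gamma(0) = (c_0 + phi_1 c_1) / (1 - phi_1^2) = (1.247775 + (0.158)(-0.583)) / (1 - (0.158)^2) = 1.155661 / 0.975036 = 1.18525.
  gamma(1) = phi_1 gamma(0) + c_1 = (0.158)(1.18525) + (-0.583) = -0.395731.
For k = 2 (> q): gamma(2) = phi_1 gamma(1) = (0.158)(-0.395731) = -0.062525.
Therefore gamma(2) = -0.0625 (to 4 decimal places).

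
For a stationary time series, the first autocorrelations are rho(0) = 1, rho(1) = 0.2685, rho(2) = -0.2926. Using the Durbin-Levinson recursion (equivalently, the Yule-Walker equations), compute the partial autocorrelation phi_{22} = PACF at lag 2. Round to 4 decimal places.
\phi_{22} = -0.3930

The PACF at lag k is phi_{kk}, the last component of the solution
to the Yule-Walker system G_k phi = r_k where
  (G_k)_{ij} = rho(|i - j|), (r_k)_i = rho(i), i,j = 1..k.
Equivalently, Durbin-Levinson gives phi_{kk} iteratively:
  phi_{11} = rho(1)
  phi_{kk} = [rho(k) - sum_{j=1..k-1} phi_{k-1,j} rho(k-j)]
            / [1 - sum_{j=1..k-1} phi_{k-1,j} rho(j)],
  phi_{k,j} = phi_{k-1,j} - phi_{kk} phi_{k-1,k-j},  j = 1..k-1.
Step k = 1:
  phi_11 = rho(1) = 0.2685.
Step k = 2:
  phi_22 = [rho(2) - phi_11 rho(1)] / [1 - phi_11 rho(1)] = [-0.2926 - (0.2685)(0.2685)] / [1 - (0.2685)(0.2685)]
         = -0.36469225 / 0.92790775 = -0.393.
Therefore phi_{22} = -0.3930.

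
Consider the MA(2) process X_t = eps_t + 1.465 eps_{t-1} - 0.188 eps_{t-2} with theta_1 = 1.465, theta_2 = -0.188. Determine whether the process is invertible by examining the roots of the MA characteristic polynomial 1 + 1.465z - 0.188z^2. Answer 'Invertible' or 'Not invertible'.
\text{Not invertible}

The MA(q) characteristic polynomial is P(z) = 1 + 1.465z - 0.188z^2.
Invertibility requires all roots to lie outside the unit circle, i.e. |z| > 1 for every root.
Set 1 + (1.465) z + (-0.188) z^2 = 0, i.e. a z^2 + b z + c = 0 with a = -0.188, b = 1.465, c = 1.
Discriminant D = b^2 - 4ac = (1.465)^2 - 4*(-0.188)*1 = 2.146225 - (-0.752) = 2.898225.
D >= 0, so the roots are real: z = (-b +/- sqrt(D)) / (2a) = (-1.465 +/- 1.702417) / (-0.376).
  z_1 = (-1.465 + 1.702417) / (-0.376) = -0.6314,   |z_1| = 0.6314.
  z_2 = (-1.465 - 1.702417) / (-0.376) = 8.424,   |z_2| = 8.424.
Moduli of all roots: 0.6314, 8.4240.
All moduli strictly greater than 1? No.
Verdict: Not invertible.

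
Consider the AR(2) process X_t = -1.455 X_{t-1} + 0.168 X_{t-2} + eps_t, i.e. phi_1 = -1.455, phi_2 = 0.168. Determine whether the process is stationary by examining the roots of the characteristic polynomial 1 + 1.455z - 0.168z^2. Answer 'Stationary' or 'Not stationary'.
\text{Not stationary}

The AR(p) characteristic polynomial is P(z) = 1 + 1.455z - 0.168z^2.
Stationarity requires all roots to lie outside the unit circle, i.e. |z| > 1 for every root.
Set 1 + (1.455) z + (-0.168) z^2 = 0, i.e. a z^2 + b z + c = 0 with a = -0.168, b = 1.455, c = 1.
Discriminant D = b^2 - 4ac = (1.455)^2 - 4*(-0.168)*1 = 2.117025 - (-0.672) = 2.789025.
D >= 0, so the roots are real: z = (-b +/- sqrt(D)) / (2a) = (-1.455 +/- 1.670037) / (-0.336).
  z_1 = (-1.455 + 1.670037) / (-0.336) = -0.64,   |z_1| = 0.64.
  z_2 = (-1.455 - 1.670037) / (-0.336) = 9.3007,   |z_2| = 9.3007.
Moduli of all roots: 0.6400, 9.3007.
All moduli strictly greater than 1? No.
Verdict: Not stationary.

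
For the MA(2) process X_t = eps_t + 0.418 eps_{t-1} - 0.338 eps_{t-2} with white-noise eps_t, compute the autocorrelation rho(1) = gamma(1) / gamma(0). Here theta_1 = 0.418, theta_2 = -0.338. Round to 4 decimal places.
\rho(1) = 0.2147

For an MA(q) process with theta_0 = 1, the autocovariance is
  gamma(k) = sigma^2 * sum_{i=0..q-k} theta_i * theta_{i+k},
and rho(k) = gamma(k) / gamma(0). Sigma^2 cancels.
  numerator   = (1)*(0.418) + (0.418)*(-0.338) = 0.276716.
  denominator = (1)^2 + (0.418)^2 + (-0.338)^2 = 1.288968.
  rho(1) = 0.276716 / 1.288968 = 0.2147.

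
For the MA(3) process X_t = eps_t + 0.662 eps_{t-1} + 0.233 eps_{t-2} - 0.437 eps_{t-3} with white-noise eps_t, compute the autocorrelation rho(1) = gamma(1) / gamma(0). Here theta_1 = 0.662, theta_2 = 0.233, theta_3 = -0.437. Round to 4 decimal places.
\rho(1) = 0.4244

For an MA(q) process with theta_0 = 1, the autocovariance is
  gamma(k) = sigma^2 * sum_{i=0..q-k} theta_i * theta_{i+k},
and rho(k) = gamma(k) / gamma(0). Sigma^2 cancels.
  numerator   = (1)*(0.662) + (0.662)*(0.233) + (0.233)*(-0.437) = 0.714425.
  denominator = (1)^2 + (0.662)^2 + (0.233)^2 + (-0.437)^2 = 1.683502.
  rho(1) = 0.714425 / 1.683502 = 0.4244.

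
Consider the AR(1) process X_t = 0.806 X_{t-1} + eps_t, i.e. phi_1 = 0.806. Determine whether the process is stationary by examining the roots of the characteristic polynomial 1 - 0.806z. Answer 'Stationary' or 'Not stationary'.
\text{Stationary}

The AR(p) characteristic polynomial is P(z) = 1 - 0.806z.
Stationarity requires all roots to lie outside the unit circle, i.e. |z| > 1 for every root.
This is linear in z: 1 + (-0.806) z = 0  =>  z = -1/(-0.806) = 1.240695,  |z| = 1.240695.
Moduli of all roots: 1.2407.
All moduli strictly greater than 1? Yes.
Verdict: Stationary.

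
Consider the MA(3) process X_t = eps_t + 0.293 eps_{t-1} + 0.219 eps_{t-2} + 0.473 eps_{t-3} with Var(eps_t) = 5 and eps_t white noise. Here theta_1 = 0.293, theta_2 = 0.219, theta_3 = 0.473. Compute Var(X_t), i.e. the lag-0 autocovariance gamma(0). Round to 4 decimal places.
\gamma(0) = 6.7877

For an MA(q) process X_t = eps_t + sum_i theta_i eps_{t-i} with
Var(eps_t) = sigma^2, the variance is
  gamma(0) = sigma^2 * (1 + sum_i theta_i^2).
  sum_i theta_i^2 = (0.293)^2 + (0.219)^2 + (0.473)^2 = 0.085849 + 0.047961 + 0.223729 = 0.357539.
  gamma(0) = 5 * (1 + 0.357539) = 5 * 1.357539 = 6.787695, which rounds to 6.7877.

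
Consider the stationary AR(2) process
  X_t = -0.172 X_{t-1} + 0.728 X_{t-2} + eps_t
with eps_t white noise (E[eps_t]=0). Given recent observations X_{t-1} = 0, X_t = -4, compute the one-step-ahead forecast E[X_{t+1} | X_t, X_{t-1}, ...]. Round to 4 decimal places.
E[X_{t+1} \mid \mathcal F_t] = 0.6880

For an AR(p) model X_t = c + sum_i phi_i X_{t-i} + eps_t, the
one-step-ahead conditional mean is
  E[X_{t+1} | X_t, ...] = c + sum_i phi_i X_{t+1-i}.
Substitute known values:
  E[X_{t+1} | ...] = (-0.172) * (-4) + (0.728) * (0)
                   = 0.6880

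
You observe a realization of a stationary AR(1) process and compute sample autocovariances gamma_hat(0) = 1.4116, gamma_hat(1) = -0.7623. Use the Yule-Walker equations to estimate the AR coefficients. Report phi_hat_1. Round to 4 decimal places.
\hat\phi_{1} = -0.5400

The Yule-Walker equations for an AR(p) process read, in matrix form,
  Gamma_p phi = r_p,   with   (Gamma_p)_{ij} = gamma(|i - j|),
                       (r_p)_i = gamma(i),   i,j = 1..p.
Substitute the sample gammas (Toeplitz matrix and right-hand side of size 1):
  Gamma_p = [[1.4116]]
  r_p     = [-0.7623]
With p = 1 this is the single equation gamma(0) phi_1 = gamma(1):
  phi_hat_1 = gamma(1) / gamma(0) = -0.7623 / 1.4116 = -0.5400.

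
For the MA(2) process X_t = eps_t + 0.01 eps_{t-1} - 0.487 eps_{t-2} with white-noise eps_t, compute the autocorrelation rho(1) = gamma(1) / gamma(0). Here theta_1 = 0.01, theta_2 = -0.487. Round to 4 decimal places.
\rho(1) = 0.0041

For an MA(q) process with theta_0 = 1, the autocovariance is
  gamma(k) = sigma^2 * sum_{i=0..q-k} theta_i * theta_{i+k},
and rho(k) = gamma(k) / gamma(0). Sigma^2 cancels.
  numerator   = (1)*(0.01) + (0.01)*(-0.487) = 0.00513.
  denominator = (1)^2 + (0.01)^2 + (-0.487)^2 = 1.237269.
  rho(1) = 0.00513 / 1.237269 = 0.0041.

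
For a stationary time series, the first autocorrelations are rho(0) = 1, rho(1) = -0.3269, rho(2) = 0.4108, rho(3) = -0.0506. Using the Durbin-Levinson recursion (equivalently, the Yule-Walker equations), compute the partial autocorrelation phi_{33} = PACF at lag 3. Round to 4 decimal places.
\phi_{33} = 0.1890

The PACF at lag k is phi_{kk}, the last component of the solution
to the Yule-Walker system G_k phi = r_k where
  (G_k)_{ij} = rho(|i - j|), (r_k)_i = rho(i), i,j = 1..k.
Equivalently, Durbin-Levinson gives phi_{kk} iteratively:
  phi_{11} = rho(1)
  phi_{kk} = [rho(k) - sum_{j=1..k-1} phi_{k-1,j} rho(k-j)]
            / [1 - sum_{j=1..k-1} phi_{k-1,j} rho(j)],
  phi_{k,j} = phi_{k-1,j} - phi_{kk} phi_{k-1,k-j},  j = 1..k-1.
Step k = 1:
  phi_11 = rho(1) = -0.3269.
Step k = 2:
  phi_22 = [rho(2) - phi_11 rho(1)] / [1 - phi_11 rho(1)] = [0.4108 - (-0.3269)(-0.3269)] / [1 - (-0.3269)(-0.3269)]
         = 0.30393639 / 0.89313639 = 0.340302.
  Update: phi_21 = phi_11 - phi_22 phi_11 = -0.3269 - (0.340302)(-0.3269) = -0.215655.
Step k = 3:
  phi_33 = [rho(3) - phi_21 rho(2) - phi_22 rho(1)] / [1 - phi_21 rho(1) - phi_22 rho(2)]
    numerator   = -0.0506 - (-0.215655)(0.4108) - (0.340302)(-0.3269) = 0.14923597
    denominator = 1 - (-0.215655)(-0.3269) - (0.340302)(0.4108) = 0.78970613
  phi_33 = 0.14923597 / 0.78970613 = 0.189.
Therefore phi_{33} = 0.1890.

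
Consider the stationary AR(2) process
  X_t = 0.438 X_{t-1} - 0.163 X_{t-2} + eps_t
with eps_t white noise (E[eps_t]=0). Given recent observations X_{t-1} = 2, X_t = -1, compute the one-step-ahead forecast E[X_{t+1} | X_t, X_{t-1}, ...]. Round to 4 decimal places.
E[X_{t+1} \mid \mathcal F_t] = -0.7640

For an AR(p) model X_t = c + sum_i phi_i X_{t-i} + eps_t, the
one-step-ahead conditional mean is
  E[X_{t+1} | X_t, ...] = c + sum_i phi_i X_{t+1-i}.
Substitute known values:
  E[X_{t+1} | ...] = (0.438) * (-1) + (-0.163) * (2)
                   = -0.7640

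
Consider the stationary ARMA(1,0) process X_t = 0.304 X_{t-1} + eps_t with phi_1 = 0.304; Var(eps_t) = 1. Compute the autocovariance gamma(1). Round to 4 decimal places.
\gamma(1) = 0.3350

Multiply the model equation by X_{t-k} and take expectations. With theta_0 = psi_0 = 1 and psi_j the MA(infinity) weights, this gives
  gamma(k) - sum_i phi_i gamma(k-i) = c_k,
  c_k = sigma^2 * sum_{j=k..q} theta_j psi_{j-k}   (c_k = 0 for k > q),
using gamma(-m) = gamma(m).
Pure AR (q = 0): c_0 = sigma^2 = 1, c_k = 0 for k >= 1.
Equations for k = 0 and k = 1 (AR order 1):
  gamma(0) = phi_1 gamma(1) + c_0
  gamma(1) = phi_1 gamma(0) + c_1
Substituting the second into the first: gamma(0) (1 - phi_1^2) = c_0 + phi_1 c_1, so
  gamma(0) = c_0 / (1 - phi_1^2) = 1 / (1 - (0.304)^2) = 1 / 0.907584 = 1.101826.
  gamma(1) = phi_1 gamma(0) = (0.304)(1.101826) = 0.334955.
Therefore gamma(1) = 0.3350 (to 4 decimal places).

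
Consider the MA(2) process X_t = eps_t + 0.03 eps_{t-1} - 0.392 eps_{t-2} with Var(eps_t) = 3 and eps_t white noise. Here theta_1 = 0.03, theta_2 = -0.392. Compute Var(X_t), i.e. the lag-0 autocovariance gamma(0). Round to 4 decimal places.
\gamma(0) = 3.4637

For an MA(q) process X_t = eps_t + sum_i theta_i eps_{t-i} with
Var(eps_t) = sigma^2, the variance is
  gamma(0) = sigma^2 * (1 + sum_i theta_i^2).
  sum_i theta_i^2 = (0.03)^2 + (-0.392)^2 = 0.0009 + 0.153664 = 0.154564.
  gamma(0) = 3 * (1 + 0.154564) = 3 * 1.154564 = 3.463692, which rounds to 3.4637.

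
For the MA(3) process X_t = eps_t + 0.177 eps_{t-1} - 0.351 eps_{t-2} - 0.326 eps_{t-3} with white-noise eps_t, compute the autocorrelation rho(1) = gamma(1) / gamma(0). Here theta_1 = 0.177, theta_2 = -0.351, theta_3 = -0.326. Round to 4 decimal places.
\rho(1) = 0.1819

For an MA(q) process with theta_0 = 1, the autocovariance is
  gamma(k) = sigma^2 * sum_{i=0..q-k} theta_i * theta_{i+k},
and rho(k) = gamma(k) / gamma(0). Sigma^2 cancels.
  numerator   = (1)*(0.177) + (0.177)*(-0.351) + (-0.351)*(-0.326) = 0.229299.
  denominator = (1)^2 + (0.177)^2 + (-0.351)^2 + (-0.326)^2 = 1.260806.
  rho(1) = 0.229299 / 1.260806 = 0.1819.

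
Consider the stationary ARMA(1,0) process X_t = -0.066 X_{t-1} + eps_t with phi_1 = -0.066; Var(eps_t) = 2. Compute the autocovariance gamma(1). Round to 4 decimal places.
\gamma(1) = -0.1326

Multiply the model equation by X_{t-k} and take expectations. With theta_0 = psi_0 = 1 and psi_j the MA(infinity) weights, this gives
  gamma(k) - sum_i phi_i gamma(k-i) = c_k,
  c_k = sigma^2 * sum_{j=k..q} theta_j psi_{j-k}   (c_k = 0 for k > q),
using gamma(-m) = gamma(m).
Pure AR (q = 0): c_0 = sigma^2 = 2, c_k = 0 for k >= 1.
Equations for k = 0 and k = 1 (AR order 1):
  gamma(0) = phi_1 gamma(1) + c_0
  gamma(1) = phi_1 gamma(0) + c_1
Substituting the second into the first: gamma(0) (1 - phi_1^2) = c_0 + phi_1 c_1, so
  gamma(0) = c_0 / (1 - phi_1^2) = 2 / (1 - (-0.066)^2) = 2 / 0.995644 = 2.00875.
  gamma(1) = phi_1 gamma(0) = (-0.066)(2.00875) = -0.132578.
Therefore gamma(1) = -0.1326 (to 4 decimal places).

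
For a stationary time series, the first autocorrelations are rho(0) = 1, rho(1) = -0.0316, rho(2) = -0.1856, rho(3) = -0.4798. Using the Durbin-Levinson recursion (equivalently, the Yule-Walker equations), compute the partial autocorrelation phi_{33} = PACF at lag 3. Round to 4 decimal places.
\phi_{33} = -0.5110

The PACF at lag k is phi_{kk}, the last component of the solution
to the Yule-Walker system G_k phi = r_k where
  (G_k)_{ij} = rho(|i - j|), (r_k)_i = rho(i), i,j = 1..k.
Equivalently, Durbin-Levinson gives phi_{kk} iteratively:
  phi_{11} = rho(1)
  phi_{kk} = [rho(k) - sum_{j=1..k-1} phi_{k-1,j} rho(k-j)]
            / [1 - sum_{j=1..k-1} phi_{k-1,j} rho(j)],
  phi_{k,j} = phi_{k-1,j} - phi_{kk} phi_{k-1,k-j},  j = 1..k-1.
Step k = 1:
  phi_11 = rho(1) = -0.0316.
Step k = 2:
  phi_22 = [rho(2) - phi_11 rho(1)] / [1 - phi_11 rho(1)] = [-0.1856 - (-0.0316)(-0.0316)] / [1 - (-0.0316)(-0.0316)]
         = -0.18659856 / 0.99900144 = -0.186785.
  Update: phi_21 = phi_11 - phi_22 phi_11 = -0.0316 - (-0.186785)(-0.0316) = -0.037502.
Step k = 3:
  phi_33 = [rho(3) - phi_21 rho(2) - phi_22 rho(1)] / [1 - phi_21 rho(1) - phi_22 rho(2)]
    numerator   = -0.4798 - (-0.037502)(-0.1856) - (-0.186785)(-0.0316) = -0.49266286
    denominator = 1 - (-0.037502)(-0.0316) - (-0.186785)(-0.1856) = 0.96414761
  phi_33 = -0.49266286 / 0.96414761 = -0.511.
Therefore phi_{33} = -0.5110.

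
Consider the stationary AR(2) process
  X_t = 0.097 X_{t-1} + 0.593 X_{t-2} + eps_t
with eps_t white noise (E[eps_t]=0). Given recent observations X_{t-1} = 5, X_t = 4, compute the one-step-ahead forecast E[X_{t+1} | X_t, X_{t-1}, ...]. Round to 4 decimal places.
E[X_{t+1} \mid \mathcal F_t] = 3.3530

For an AR(p) model X_t = c + sum_i phi_i X_{t-i} + eps_t, the
one-step-ahead conditional mean is
  E[X_{t+1} | X_t, ...] = c + sum_i phi_i X_{t+1-i}.
Substitute known values:
  E[X_{t+1} | ...] = (0.097) * (4) + (0.593) * (5)
                   = 3.3530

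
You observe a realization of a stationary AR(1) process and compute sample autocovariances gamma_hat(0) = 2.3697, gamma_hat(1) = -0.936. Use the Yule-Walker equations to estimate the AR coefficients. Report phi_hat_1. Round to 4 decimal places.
\hat\phi_{1} = -0.3950

The Yule-Walker equations for an AR(p) process read, in matrix form,
  Gamma_p phi = r_p,   with   (Gamma_p)_{ij} = gamma(|i - j|),
                       (r_p)_i = gamma(i),   i,j = 1..p.
Substitute the sample gammas (Toeplitz matrix and right-hand side of size 1):
  Gamma_p = [[2.3697]]
  r_p     = [-0.936]
With p = 1 this is the single equation gamma(0) phi_1 = gamma(1):
  phi_hat_1 = gamma(1) / gamma(0) = -0.936 / 2.3697 = -0.3950.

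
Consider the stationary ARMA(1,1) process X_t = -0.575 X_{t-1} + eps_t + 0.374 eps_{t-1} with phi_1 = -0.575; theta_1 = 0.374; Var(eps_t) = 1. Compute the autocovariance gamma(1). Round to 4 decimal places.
\gamma(1) = -0.2357

Multiply the model equation by X_{t-k} and take expectations. With theta_0 = psi_0 = 1 and psi_j the MA(infinity) weights, this gives
  gamma(k) - sum_i phi_i gamma(k-i) = c_k,
  c_k = sigma^2 * sum_{j=k..q} theta_j psi_{j-k}   (c_k = 0 for k > q),
using gamma(-m) = gamma(m).
psi-weights needed (psi_j = theta_j + sum_i phi_i psi_{j-i}):
  psi_1 = theta_1 + phi_1 = 0.374 + (-0.575) = -0.201
Right-hand sides:
  c_0 = sigma^2 (1 + theta_1 psi_1) = 1 * (1 + (0.374)(-0.201)) = 1 * 0.924826 = 0.924826
  c_1 = sigma^2 theta_1 = 1 * (0.374) = 0.374
  c_2 = 0
Equations for k = 0 and k = 1 (AR order 1):
  gamma(0) = phi_1 gamma(1) + c_0
  gamma(1) = phi_1 gamma(0) + c_1
Substituting the second into the first: gamma(0) (1 - phi_1^2) = c_0 + phi_1 c_1, so
  gamma(0) = (c_0 + phi_1 c_1) / (1 - phi_1^2) = (0.924826 + (-0.575)(0.374)) / (1 - (-0.575)^2) = 0.709776 / 0.669375 = 1.060356.
  gamma(1) = phi_1 gamma(0) + c_1 = (-0.575)(1.060356) + (0.374) = -0.235705.
Therefore gamma(1) = -0.2357 (to 4 decimal places).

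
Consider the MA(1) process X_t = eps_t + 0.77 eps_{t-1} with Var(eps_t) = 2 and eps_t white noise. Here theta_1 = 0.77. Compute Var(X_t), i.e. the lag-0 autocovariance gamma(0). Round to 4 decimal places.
\gamma(0) = 3.1858

For an MA(q) process X_t = eps_t + sum_i theta_i eps_{t-i} with
Var(eps_t) = sigma^2, the variance is
  gamma(0) = sigma^2 * (1 + sum_i theta_i^2).
  sum_i theta_i^2 = (0.77)^2 = 0.5929.
  gamma(0) = 2 * (1 + 0.5929) = 2 * 1.5929 = 3.1858.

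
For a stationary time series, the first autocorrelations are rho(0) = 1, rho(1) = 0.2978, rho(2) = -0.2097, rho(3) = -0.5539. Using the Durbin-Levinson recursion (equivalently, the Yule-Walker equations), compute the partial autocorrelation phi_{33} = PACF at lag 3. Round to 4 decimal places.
\phi_{33} = -0.4591

The PACF at lag k is phi_{kk}, the last component of the solution
to the Yule-Walker system G_k phi = r_k where
  (G_k)_{ij} = rho(|i - j|), (r_k)_i = rho(i), i,j = 1..k.
Equivalently, Durbin-Levinson gives phi_{kk} iteratively:
  phi_{11} = rho(1)
  phi_{kk} = [rho(k) - sum_{j=1..k-1} phi_{k-1,j} rho(k-j)]
            / [1 - sum_{j=1..k-1} phi_{k-1,j} rho(j)],
  phi_{k,j} = phi_{k-1,j} - phi_{kk} phi_{k-1,k-j},  j = 1..k-1.
Step k = 1:
  phi_11 = rho(1) = 0.2978.
Step k = 2:
  phi_22 = [rho(2) - phi_11 rho(1)] / [1 - phi_11 rho(1)] = [-0.2097 - (0.2978)(0.2978)] / [1 - (0.2978)(0.2978)]
         = -0.29838484 / 0.91131516 = -0.327422.
  Update: phi_21 = phi_11 - phi_22 phi_11 = 0.2978 - (-0.327422)(0.2978) = 0.395306.
Step k = 3:
  phi_33 = [rho(3) - phi_21 rho(2) - phi_22 rho(1)] / [1 - phi_21 rho(1) - phi_22 rho(2)]
    numerator   = -0.5539 - (0.395306)(-0.2097) - (-0.327422)(0.2978) = -0.37349792
    denominator = 1 - (0.395306)(0.2978) - (-0.327422)(-0.2097) = 0.81361733
  phi_33 = -0.37349792 / 0.81361733 = -0.4591.
Therefore phi_{33} = -0.4591.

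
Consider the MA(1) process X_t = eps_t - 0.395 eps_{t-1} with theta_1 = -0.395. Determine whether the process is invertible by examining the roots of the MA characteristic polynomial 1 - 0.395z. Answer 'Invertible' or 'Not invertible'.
\text{Invertible}

The MA(q) characteristic polynomial is P(z) = 1 - 0.395z.
Invertibility requires all roots to lie outside the unit circle, i.e. |z| > 1 for every root.
This is linear in z: 1 + (-0.395) z = 0  =>  z = -1/(-0.395) = 2.531646,  |z| = 2.531646.
Moduli of all roots: 2.5316.
All moduli strictly greater than 1? Yes.
Verdict: Invertible.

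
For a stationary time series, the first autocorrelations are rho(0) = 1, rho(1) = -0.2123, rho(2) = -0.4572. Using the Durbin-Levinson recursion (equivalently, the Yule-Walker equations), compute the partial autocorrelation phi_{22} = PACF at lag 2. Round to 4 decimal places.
\phi_{22} = -0.5260

The PACF at lag k is phi_{kk}, the last component of the solution
to the Yule-Walker system G_k phi = r_k where
  (G_k)_{ij} = rho(|i - j|), (r_k)_i = rho(i), i,j = 1..k.
Equivalently, Durbin-Levinson gives phi_{kk} iteratively:
  phi_{11} = rho(1)
  phi_{kk} = [rho(k) - sum_{j=1..k-1} phi_{k-1,j} rho(k-j)]
            / [1 - sum_{j=1..k-1} phi_{k-1,j} rho(j)],
  phi_{k,j} = phi_{k-1,j} - phi_{kk} phi_{k-1,k-j},  j = 1..k-1.
Step k = 1:
  phi_11 = rho(1) = -0.2123.
Step k = 2:
  phi_22 = [rho(2) - phi_11 rho(1)] / [1 - phi_11 rho(1)] = [-0.4572 - (-0.2123)(-0.2123)] / [1 - (-0.2123)(-0.2123)]
         = -0.50227129 / 0.95492871 = -0.526.
Therefore phi_{22} = -0.5260.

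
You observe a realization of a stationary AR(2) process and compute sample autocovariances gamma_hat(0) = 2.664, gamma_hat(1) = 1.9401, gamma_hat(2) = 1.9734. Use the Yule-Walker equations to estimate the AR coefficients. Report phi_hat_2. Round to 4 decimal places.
\hat\phi_{2} = 0.4480

The Yule-Walker equations for an AR(p) process read, in matrix form,
  Gamma_p phi = r_p,   with   (Gamma_p)_{ij} = gamma(|i - j|),
                       (r_p)_i = gamma(i),   i,j = 1..p.
Substitute the sample gammas (Toeplitz matrix and right-hand side of size 2):
  Gamma_p = [[2.664, 1.9401], [1.9401, 2.664]]
  r_p     = [1.9401, 1.9734]
Written out:
  2.664 phi_1 + 1.9401 phi_2 = 1.9401
  1.9401 phi_1 + 2.664 phi_2 = 1.9734
Solve by Cramer's rule:
  det = gamma(0)^2 - gamma(1)^2 = (2.664)^2 - (1.9401)^2 = 7.096896 - 3.76398801 = 3.33290799
  phi_hat_1 = [gamma(1) gamma(0) - gamma(1) gamma(2)] / det = [(1.9401)(2.664) - (1.9401)(1.9734)] / 3.33290799 = 1.33983306 / 3.33290799 = 0.402
  phi_hat_2 = [gamma(0) gamma(2) - gamma(1)^2] / det = [(2.664)(1.9734) - (1.9401)^2] / 3.33290799 = 1.49314959 / 3.33290799 = 0.448
So phi_hat = [0.4020, 0.4480].
Therefore phi_hat_2 = 0.4480.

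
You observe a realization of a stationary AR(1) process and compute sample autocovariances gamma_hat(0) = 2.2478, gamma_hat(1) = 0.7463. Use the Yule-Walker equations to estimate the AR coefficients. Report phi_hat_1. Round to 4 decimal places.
\hat\phi_{1} = 0.3320

The Yule-Walker equations for an AR(p) process read, in matrix form,
  Gamma_p phi = r_p,   with   (Gamma_p)_{ij} = gamma(|i - j|),
                       (r_p)_i = gamma(i),   i,j = 1..p.
Substitute the sample gammas (Toeplitz matrix and right-hand side of size 1):
  Gamma_p = [[2.2478]]
  r_p     = [0.7463]
With p = 1 this is the single equation gamma(0) phi_1 = gamma(1):
  phi_hat_1 = gamma(1) / gamma(0) = 0.7463 / 2.2478 = 0.3320.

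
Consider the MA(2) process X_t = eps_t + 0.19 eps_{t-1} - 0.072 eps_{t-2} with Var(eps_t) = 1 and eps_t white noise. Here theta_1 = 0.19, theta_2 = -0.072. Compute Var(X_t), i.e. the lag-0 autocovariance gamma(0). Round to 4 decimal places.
\gamma(0) = 1.0413

For an MA(q) process X_t = eps_t + sum_i theta_i eps_{t-i} with
Var(eps_t) = sigma^2, the variance is
  gamma(0) = sigma^2 * (1 + sum_i theta_i^2).
  sum_i theta_i^2 = (0.19)^2 + (-0.072)^2 = 0.0361 + 0.005184 = 0.041284.
  gamma(0) = 1 * (1 + 0.041284) = 1 * 1.041284 = 1.041284, which rounds to 1.0413.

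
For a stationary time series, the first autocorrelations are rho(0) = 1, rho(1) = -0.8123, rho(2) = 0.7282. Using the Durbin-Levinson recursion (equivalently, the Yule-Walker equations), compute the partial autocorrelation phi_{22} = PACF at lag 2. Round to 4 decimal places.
\phi_{22} = 0.2010

The PACF at lag k is phi_{kk}, the last component of the solution
to the Yule-Walker system G_k phi = r_k where
  (G_k)_{ij} = rho(|i - j|), (r_k)_i = rho(i), i,j = 1..k.
Equivalently, Durbin-Levinson gives phi_{kk} iteratively:
  phi_{11} = rho(1)
  phi_{kk} = [rho(k) - sum_{j=1..k-1} phi_{k-1,j} rho(k-j)]
            / [1 - sum_{j=1..k-1} phi_{k-1,j} rho(j)],
  phi_{k,j} = phi_{k-1,j} - phi_{kk} phi_{k-1,k-j},  j = 1..k-1.
Step k = 1:
  phi_11 = rho(1) = -0.8123.
Step k = 2:
  phi_22 = [rho(2) - phi_11 rho(1)] / [1 - phi_11 rho(1)] = [0.7282 - (-0.8123)(-0.8123)] / [1 - (-0.8123)(-0.8123)]
         = 0.06836871 / 0.34016871 = 0.201.
Therefore phi_{22} = 0.2010.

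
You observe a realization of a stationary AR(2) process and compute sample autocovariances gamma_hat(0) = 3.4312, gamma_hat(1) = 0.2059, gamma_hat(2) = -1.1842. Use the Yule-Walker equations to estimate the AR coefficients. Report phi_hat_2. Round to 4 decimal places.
\hat\phi_{2} = -0.3500

The Yule-Walker equations for an AR(p) process read, in matrix form,
  Gamma_p phi = r_p,   with   (Gamma_p)_{ij} = gamma(|i - j|),
                       (r_p)_i = gamma(i),   i,j = 1..p.
Substitute the sample gammas (Toeplitz matrix and right-hand side of size 2):
  Gamma_p = [[3.4312, 0.2059], [0.2059, 3.4312]]
  r_p     = [0.2059, -1.1842]
Written out:
  3.4312 phi_1 + 0.2059 phi_2 = 0.2059
  0.2059 phi_1 + 3.4312 phi_2 = -1.1842
Solve by Cramer's rule:
  det = gamma(0)^2 - gamma(1)^2 = (3.4312)^2 - (0.2059)^2 = 11.77313344 - 0.04239481 = 11.73073863
  phi_hat_1 = [gamma(1) gamma(0) - gamma(1) gamma(2)] / det = [(0.2059)(3.4312) - (0.2059)(-1.1842)] / 11.73073863 = 0.95031086 / 11.73073863 = 0.081
  phi_hat_2 = [gamma(0) gamma(2) - gamma(1)^2] / det = [(3.4312)(-1.1842) - (0.2059)^2] / 11.73073863 = -4.10562185 / 11.73073863 = -0.35
So phi_hat = [0.0810, -0.3500].
Therefore phi_hat_2 = -0.3500.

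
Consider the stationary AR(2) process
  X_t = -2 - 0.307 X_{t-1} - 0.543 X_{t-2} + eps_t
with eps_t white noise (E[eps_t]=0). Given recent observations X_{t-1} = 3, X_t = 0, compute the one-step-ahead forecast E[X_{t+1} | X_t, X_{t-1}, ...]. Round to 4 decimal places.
E[X_{t+1} \mid \mathcal F_t] = -3.6290

For an AR(p) model X_t = c + sum_i phi_i X_{t-i} + eps_t, the
one-step-ahead conditional mean is
  E[X_{t+1} | X_t, ...] = c + sum_i phi_i X_{t+1-i}.
Substitute known values:
  E[X_{t+1} | ...] = -2 + (-0.307) * (0) + (-0.543) * (3)
                   = -3.6290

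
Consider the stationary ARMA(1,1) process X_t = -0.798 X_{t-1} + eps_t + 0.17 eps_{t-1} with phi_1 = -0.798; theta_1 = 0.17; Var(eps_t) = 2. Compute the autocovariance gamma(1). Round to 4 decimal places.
\gamma(1) = -2.9891

Multiply the model equation by X_{t-k} and take expectations. With theta_0 = psi_0 = 1 and psi_j the MA(infinity) weights, this gives
  gamma(k) - sum_i phi_i gamma(k-i) = c_k,
  c_k = sigma^2 * sum_{j=k..q} theta_j psi_{j-k}   (c_k = 0 for k > q),
using gamma(-m) = gamma(m).
psi-weights needed (psi_j = theta_j + sum_i phi_i psi_{j-i}):
  psi_1 = theta_1 + phi_1 = 0.17 + (-0.798) = -0.628
Right-hand sides:
  c_0 = sigma^2 (1 + theta_1 psi_1) = 2 * (1 + (0.17)(-0.628)) = 2 * 0.89324 = 1.78648
  c_1 = sigma^2 theta_1 = 2 * (0.17) = 0.34
  c_2 = 0
Equations for k = 0 and k = 1 (AR order 1):
  gamma(0) = phi_1 gamma(1) + c_0
  gamma(1) = phi_1 gamma(0) + c_1
Substituting the second into the first: gamma(0) (1 - phi_1^2) = c_0 + phi_1 c_1, so
  gamma(0) = (c_0 + phi_1 c_1) / (1 - phi_1^2) = (1.78648 + (-0.798)(0.34)) / (1 - (-0.798)^2) = 1.51516 / 0.363196 = 4.171742.
  gamma(1) = phi_1 gamma(0) + c_1 = (-0.798)(4.171742) + (0.34) = -2.98905.
Therefore gamma(1) = -2.9891 (to 4 decimal places).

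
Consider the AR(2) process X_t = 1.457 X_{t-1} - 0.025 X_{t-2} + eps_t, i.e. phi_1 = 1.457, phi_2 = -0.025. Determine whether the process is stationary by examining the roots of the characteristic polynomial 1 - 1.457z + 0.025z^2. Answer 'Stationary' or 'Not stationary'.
\text{Not stationary}

The AR(p) characteristic polynomial is P(z) = 1 - 1.457z + 0.025z^2.
Stationarity requires all roots to lie outside the unit circle, i.e. |z| > 1 for every root.
Set 1 + (-1.457) z + (0.025) z^2 = 0, i.e. a z^2 + b z + c = 0 with a = 0.025, b = -1.457, c = 1.
Discriminant D = b^2 - 4ac = (-1.457)^2 - 4*(0.025)*1 = 2.122849 - (0.1) = 2.022849.
D >= 0, so the roots are real: z = (-b +/- sqrt(D)) / (2a) = (1.457 +/- 1.422269) / (0.05).
  z_1 = (1.457 + 1.422269) / (0.05) = 57.5854,   |z_1| = 57.5854.
  z_2 = (1.457 - 1.422269) / (0.05) = 0.6946,   |z_2| = 0.6946.
Moduli of all roots: 57.5854, 0.6946.
All moduli strictly greater than 1? No.
Verdict: Not stationary.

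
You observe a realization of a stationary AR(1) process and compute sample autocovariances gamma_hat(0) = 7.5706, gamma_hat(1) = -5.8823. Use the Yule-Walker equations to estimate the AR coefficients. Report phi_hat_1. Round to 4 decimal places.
\hat\phi_{1} = -0.7770

The Yule-Walker equations for an AR(p) process read, in matrix form,
  Gamma_p phi = r_p,   with   (Gamma_p)_{ij} = gamma(|i - j|),
                       (r_p)_i = gamma(i),   i,j = 1..p.
Substitute the sample gammas (Toeplitz matrix and right-hand side of size 1):
  Gamma_p = [[7.5706]]
  r_p     = [-5.8823]
With p = 1 this is the single equation gamma(0) phi_1 = gamma(1):
  phi_hat_1 = gamma(1) / gamma(0) = -5.8823 / 7.5706 = -0.7770.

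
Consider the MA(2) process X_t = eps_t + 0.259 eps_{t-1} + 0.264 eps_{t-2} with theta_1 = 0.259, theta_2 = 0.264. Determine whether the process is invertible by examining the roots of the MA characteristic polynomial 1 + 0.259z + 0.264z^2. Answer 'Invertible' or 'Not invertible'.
\text{Invertible}

The MA(q) characteristic polynomial is P(z) = 1 + 0.259z + 0.264z^2.
Invertibility requires all roots to lie outside the unit circle, i.e. |z| > 1 for every root.
Set 1 + (0.259) z + (0.264) z^2 = 0, i.e. a z^2 + b z + c = 0 with a = 0.264, b = 0.259, c = 1.
Discriminant D = b^2 - 4ac = (0.259)^2 - 4*(0.264)*1 = 0.067081 - (1.056) = -0.988919.
D < 0, so the roots are the complex-conjugate pair z = (-b +/- i sqrt(-D)) / (2a) = -0.4905 +/- 1.8834i.
For a conjugate pair |z|^2 = z * conj(z) = (product of roots) = c/a = 1/(0.264) = 3.787879, so |z| = sqrt(3.787879) = 1.9462 for both roots.
Moduli of all roots: 1.9462, 1.9462.
All moduli strictly greater than 1? Yes.
Verdict: Invertible.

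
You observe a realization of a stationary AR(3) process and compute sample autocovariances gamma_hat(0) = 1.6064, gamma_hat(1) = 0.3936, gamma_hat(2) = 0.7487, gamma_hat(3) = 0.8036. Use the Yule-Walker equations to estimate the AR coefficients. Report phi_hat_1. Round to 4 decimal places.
\hat\phi_{1} = -0.0470

The Yule-Walker equations for an AR(p) process read, in matrix form,
  Gamma_p phi = r_p,   with   (Gamma_p)_{ij} = gamma(|i - j|),
                       (r_p)_i = gamma(i),   i,j = 1..p.
Substitute the sample gammas (Toeplitz matrix and right-hand side of size 3):
  Gamma_p = [[1.6064, 0.3936, 0.7487], [0.3936, 1.6064, 0.3936], [0.7487, 0.3936, 1.6064]]
  r_p     = [0.3936, 0.7487, 0.8036]
Written out (R1..R3):
  (R1) 1.6064 phi_1 + 0.3936 phi_2 + 0.7487 phi_3 = 0.3936
  (R2) 0.3936 phi_1 + 1.6064 phi_2 + 0.3936 phi_3 = 0.7487
  (R3) 0.7487 phi_1 + 0.3936 phi_2 + 1.6064 phi_3 = 0.8036
Gaussian elimination:
  R2 <- R2 - (0.3936/1.6064) R1 = R2 - (0.24502) R1:  1.50996 phi_2 + 0.210154 phi_3 = 0.65226
  R3 <- R3 - (0.7487/1.6064) R1 = R3 - (0.466073) R1:  0.210154 phi_2 + 1.257451 phi_3 = 0.620154
  R3 <- R3 - (0.210154/1.50996) R2 = R3 - (0.139178) R2:  1.228202 phi_3 = 0.529373
Back-substitution:
  phi_hat_3 = 0.529373 / 1.228202 = 0.431015
  phi_hat_2 = (0.65226 - (0.210154)(0.431015)) / 1.50996 = 0.371984
  phi_hat_1 = (0.3936 - (0.3936)(0.371984) - (0.7487)(0.431015)) / 1.6064 = -0.047008
So phi_hat = [-0.0470, 0.3720, 0.4310].
Therefore phi_hat_1 = -0.0470.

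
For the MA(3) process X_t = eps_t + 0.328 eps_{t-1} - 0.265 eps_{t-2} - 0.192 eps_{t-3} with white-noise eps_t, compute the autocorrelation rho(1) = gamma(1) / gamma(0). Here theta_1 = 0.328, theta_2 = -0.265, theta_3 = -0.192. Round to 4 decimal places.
\rho(1) = 0.2404

For an MA(q) process with theta_0 = 1, the autocovariance is
  gamma(k) = sigma^2 * sum_{i=0..q-k} theta_i * theta_{i+k},
and rho(k) = gamma(k) / gamma(0). Sigma^2 cancels.
  numerator   = (1)*(0.328) + (0.328)*(-0.265) + (-0.265)*(-0.192) = 0.29196.
  denominator = (1)^2 + (0.328)^2 + (-0.265)^2 + (-0.192)^2 = 1.214673.
  rho(1) = 0.29196 / 1.214673 = 0.2404.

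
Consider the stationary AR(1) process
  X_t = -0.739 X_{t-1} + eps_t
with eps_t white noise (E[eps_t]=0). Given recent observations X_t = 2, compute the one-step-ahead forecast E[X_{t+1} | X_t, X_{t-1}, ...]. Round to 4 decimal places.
E[X_{t+1} \mid \mathcal F_t] = -1.4780

For an AR(p) model X_t = c + sum_i phi_i X_{t-i} + eps_t, the
one-step-ahead conditional mean is
  E[X_{t+1} | X_t, ...] = c + sum_i phi_i X_{t+1-i}.
Substitute known values:
  E[X_{t+1} | ...] = (-0.739) * (2)
                   = -1.4780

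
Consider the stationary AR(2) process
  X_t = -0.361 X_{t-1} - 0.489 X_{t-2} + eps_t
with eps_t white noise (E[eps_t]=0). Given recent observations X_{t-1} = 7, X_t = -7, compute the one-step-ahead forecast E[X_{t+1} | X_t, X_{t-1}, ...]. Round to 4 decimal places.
E[X_{t+1} \mid \mathcal F_t] = -0.8960

For an AR(p) model X_t = c + sum_i phi_i X_{t-i} + eps_t, the
one-step-ahead conditional mean is
  E[X_{t+1} | X_t, ...] = c + sum_i phi_i X_{t+1-i}.
Substitute known values:
  E[X_{t+1} | ...] = (-0.361) * (-7) + (-0.489) * (7)
                   = -0.8960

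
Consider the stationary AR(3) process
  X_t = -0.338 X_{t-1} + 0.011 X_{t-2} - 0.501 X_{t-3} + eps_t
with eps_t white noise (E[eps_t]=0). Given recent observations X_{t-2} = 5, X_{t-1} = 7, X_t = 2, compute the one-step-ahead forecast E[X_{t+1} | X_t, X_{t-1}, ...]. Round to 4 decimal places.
E[X_{t+1} \mid \mathcal F_t] = -3.1040

For an AR(p) model X_t = c + sum_i phi_i X_{t-i} + eps_t, the
one-step-ahead conditional mean is
  E[X_{t+1} | X_t, ...] = c + sum_i phi_i X_{t+1-i}.
Substitute known values:
  E[X_{t+1} | ...] = (-0.338) * (2) + (0.011) * (7) + (-0.501) * (5)
                   = -3.1040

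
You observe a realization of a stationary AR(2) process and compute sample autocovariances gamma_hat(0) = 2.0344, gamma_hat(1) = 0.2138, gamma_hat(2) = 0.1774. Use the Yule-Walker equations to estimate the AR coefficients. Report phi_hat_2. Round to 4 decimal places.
\hat\phi_{2} = 0.0770

The Yule-Walker equations for an AR(p) process read, in matrix form,
  Gamma_p phi = r_p,   with   (Gamma_p)_{ij} = gamma(|i - j|),
                       (r_p)_i = gamma(i),   i,j = 1..p.
Substitute the sample gammas (Toeplitz matrix and right-hand side of size 2):
  Gamma_p = [[2.0344, 0.2138], [0.2138, 2.0344]]
  r_p     = [0.2138, 0.1774]
Written out:
  2.0344 phi_1 + 0.2138 phi_2 = 0.2138
  0.2138 phi_1 + 2.0344 phi_2 = 0.1774
Solve by Cramer's rule:
  det = gamma(0)^2 - gamma(1)^2 = (2.0344)^2 - (0.2138)^2 = 4.13878336 - 0.04571044 = 4.09307292
  phi_hat_1 = [gamma(1) gamma(0) - gamma(1) gamma(2)] / det = [(0.2138)(2.0344) - (0.2138)(0.1774)] / 4.09307292 = 0.3970266 / 4.09307292 = 0.097
  phi_hat_2 = [gamma(0) gamma(2) - gamma(1)^2] / det = [(2.0344)(0.1774) - (0.2138)^2] / 4.09307292 = 0.31519212 / 4.09307292 = 0.077
So phi_hat = [0.0970, 0.0770].
Therefore phi_hat_2 = 0.0770.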